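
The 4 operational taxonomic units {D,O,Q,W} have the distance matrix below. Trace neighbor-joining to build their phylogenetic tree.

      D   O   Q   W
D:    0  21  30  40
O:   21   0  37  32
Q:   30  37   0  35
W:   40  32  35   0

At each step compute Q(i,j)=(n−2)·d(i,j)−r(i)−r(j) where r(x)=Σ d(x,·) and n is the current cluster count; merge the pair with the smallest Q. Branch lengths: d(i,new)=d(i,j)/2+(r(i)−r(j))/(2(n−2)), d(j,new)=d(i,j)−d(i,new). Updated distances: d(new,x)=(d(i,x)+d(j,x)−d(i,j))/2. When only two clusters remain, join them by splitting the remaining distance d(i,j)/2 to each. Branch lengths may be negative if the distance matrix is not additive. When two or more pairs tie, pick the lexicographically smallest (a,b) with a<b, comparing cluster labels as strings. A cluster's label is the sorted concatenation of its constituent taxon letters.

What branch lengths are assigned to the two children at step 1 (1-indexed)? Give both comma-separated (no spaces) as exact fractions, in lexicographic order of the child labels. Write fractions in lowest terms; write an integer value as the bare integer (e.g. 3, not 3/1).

43/4,41/4

1. join D+O (d=21, Q=-139) ⇒ DO; edges |D|=43/4, |O|=41/4
  updated: d(DO,Q)=23, d(DO,W)=51/2
2. join DO+Q (d=23, Q=-167/2) ⇒ DOQ; edges |DO|=27/4, |Q|=65/4
  updated: d(DOQ,W)=75/4
3. join DOQ+W (d=75/4) ⇒ DOQW; edges |DOQ|=75/8, |W|=75/8
final tree: (((D:43/4,O:41/4):27/4,Q:65/4):75/8,W:75/8)
total length: 251/4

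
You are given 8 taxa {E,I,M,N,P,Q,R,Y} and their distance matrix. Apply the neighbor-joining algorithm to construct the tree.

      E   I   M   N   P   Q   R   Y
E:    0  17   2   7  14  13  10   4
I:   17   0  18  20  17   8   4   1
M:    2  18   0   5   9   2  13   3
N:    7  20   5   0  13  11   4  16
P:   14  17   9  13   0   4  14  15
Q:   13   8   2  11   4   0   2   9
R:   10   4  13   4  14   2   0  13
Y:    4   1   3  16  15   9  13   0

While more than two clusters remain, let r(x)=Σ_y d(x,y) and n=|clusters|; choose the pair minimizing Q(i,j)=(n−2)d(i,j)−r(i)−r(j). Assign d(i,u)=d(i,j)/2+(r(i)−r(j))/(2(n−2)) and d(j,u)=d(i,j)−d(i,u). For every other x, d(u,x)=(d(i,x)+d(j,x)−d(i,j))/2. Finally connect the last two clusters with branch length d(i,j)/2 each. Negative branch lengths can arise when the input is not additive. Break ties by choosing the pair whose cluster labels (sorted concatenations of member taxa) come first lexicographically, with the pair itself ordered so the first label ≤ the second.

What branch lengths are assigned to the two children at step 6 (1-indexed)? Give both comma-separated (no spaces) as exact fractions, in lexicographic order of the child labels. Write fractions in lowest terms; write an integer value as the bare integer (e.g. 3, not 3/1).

11/16,49/16

1. join I+Y (d=1, Q=-140) ⇒ IY; edges |I|=5/2, |Y|=-3/2
  updated: d(E,IY)=10, d(IY,M)=10, d(IY,N)=35/2, d(IY,P)=31/2, d(IY,Q)=8, d(IY,R)=8
2. join P+Q (d=4, Q=-179/2) ⇒ PQ; edges |P|=99/20, |Q|=-19/20
  updated: d(E,PQ)=23/2, d(IY,PQ)=39/4, d(M,PQ)=7/2, d(N,PQ)=10, d(PQ,R)=6
3. join N+R (d=4, Q=-137/2) ⇒ NR; edges |N|=37/16, |R|=27/16
  updated: d(E,NR)=13/2, d(IY,NR)=43/4, d(M,NR)=7, d(NR,PQ)=6
4. join E+M (d=2, Q=-93/2) ⇒ EM; edges |E|=9/4, |M|=-1/4
  updated: d(EM,IY)=9, d(EM,NR)=23/4, d(EM,PQ)=13/2
5. join EM+IY (d=9, Q=-131/4) ⇒ EIMY; edges |EM|=39/16, |IY|=105/16
  updated: d(EIMY,NR)=15/4, d(EIMY,PQ)=29/8
6. join EIMY+NR (d=15/4, Q=-107/8) ⇒ EIMNRY; edges |EIMY|=11/16, |NR|=49/16
  updated: d(EIMNRY,PQ)=47/16
7. join EIMNRY+PQ (d=47/16) ⇒ EIMNPQRY; edges |EIMNRY|=47/32, |PQ|=47/32
final tree: ((((E:9/4,M:-1/4):39/16,(I:5/2,Y:-3/2):105/16):11/16,(N:37/16,R:27/16):49/16):47/32,(P:99/20,Q:-19/20):47/32)
total length: 427/16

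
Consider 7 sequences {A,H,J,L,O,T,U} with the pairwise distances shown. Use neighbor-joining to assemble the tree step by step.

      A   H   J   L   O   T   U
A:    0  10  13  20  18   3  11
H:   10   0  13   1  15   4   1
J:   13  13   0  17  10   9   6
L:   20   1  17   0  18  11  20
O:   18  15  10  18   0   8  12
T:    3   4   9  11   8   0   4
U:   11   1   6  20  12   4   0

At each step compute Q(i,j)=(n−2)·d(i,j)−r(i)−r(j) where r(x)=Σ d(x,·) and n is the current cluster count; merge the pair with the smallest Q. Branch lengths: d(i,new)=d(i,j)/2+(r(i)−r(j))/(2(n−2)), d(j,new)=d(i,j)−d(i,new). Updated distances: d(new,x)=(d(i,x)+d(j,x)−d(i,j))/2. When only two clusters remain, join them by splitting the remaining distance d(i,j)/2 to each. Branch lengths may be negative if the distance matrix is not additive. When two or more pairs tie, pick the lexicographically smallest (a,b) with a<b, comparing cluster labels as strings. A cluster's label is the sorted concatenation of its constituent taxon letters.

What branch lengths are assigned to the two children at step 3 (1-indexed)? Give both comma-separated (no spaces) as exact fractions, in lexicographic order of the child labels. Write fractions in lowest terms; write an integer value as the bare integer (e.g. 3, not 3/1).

41/12,79/12

1. join H+L (d=1, Q=-126) ⇒ HL; edges |H|=-19/5, |L|=24/5
  updated: d(A,HL)=29/2, d(HL,J)=29/2, d(HL,O)=16, d(HL,T)=7, d(HL,U)=10
2. join A+T (d=3, Q=-157/2) ⇒ AT; edges |A|=81/16, |T|=-33/16
  updated: d(AT,HL)=37/4, d(AT,J)=19/2, d(AT,O)=23/2, d(AT,U)=6
3. join J+O (d=10, Q=-119/2) ⇒ JO; edges |J|=41/12, |O|=79/12
  updated: d(AT,JO)=11/2, d(HL,JO)=41/4, d(JO,U)=4
4. join AT+HL (d=37/4, Q=-127/4) ⇒ AHLT; edges |AT|=39/16, |HL|=109/16
  updated: d(AHLT,JO)=13/4, d(AHLT,U)=27/8
5. join AHLT+JO (d=13/4, Q=-85/8) ⇒ AHJLOT; edges |AHLT|=21/16, |JO|=31/16
  updated: d(AHJLOT,U)=33/16
6. join AHJLOT+U (d=33/16) ⇒ AHJLOTU; edges |AHJLOT|=33/32, |U|=33/32
final tree: ((((A:81/16,T:-33/16):39/16,(H:-19/5,L:24/5):109/16):21/16,(J:41/12,O:79/12):31/16):33/32,U:33/32)
total length: 457/16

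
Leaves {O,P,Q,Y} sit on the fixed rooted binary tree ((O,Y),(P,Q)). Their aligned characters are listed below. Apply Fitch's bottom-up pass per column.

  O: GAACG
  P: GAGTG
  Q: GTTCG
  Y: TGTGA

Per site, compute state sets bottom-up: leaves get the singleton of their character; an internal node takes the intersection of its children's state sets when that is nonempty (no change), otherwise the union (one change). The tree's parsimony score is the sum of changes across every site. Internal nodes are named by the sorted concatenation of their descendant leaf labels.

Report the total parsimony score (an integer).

8

[col 0] OY: children O:{G}, Y:{T} ∪→ {G,T}; cost 1
[col 0] PQ: children P:{G}, Q:{G} ∩→ {G}; cost 0
[col 0] OPQY: children OY:{G,T}, PQ:{G} ∩→ {G}; cost 0
[col 1] OY: children O:{A}, Y:{G} ∪→ {A,G}; cost 1
[col 1] PQ: children P:{A}, Q:{T} ∪→ {A,T}; cost 1
[col 1] OPQY: children OY:{A,G}, PQ:{A,T} ∩→ {A}; cost 0
[col 2] OY: children O:{A}, Y:{T} ∪→ {A,T}; cost 1
[col 2] PQ: children P:{G}, Q:{T} ∪→ {G,T}; cost 1
[col 2] OPQY: children OY:{A,T}, PQ:{G,T} ∩→ {T}; cost 0
[col 3] OY: children O:{C}, Y:{G} ∪→ {C,G}; cost 1
[col 3] PQ: children P:{T}, Q:{C} ∪→ {C,T}; cost 1
[col 3] OPQY: children OY:{C,G}, PQ:{C,T} ∩→ {C}; cost 0
[col 4] OY: children O:{G}, Y:{A} ∪→ {A,G}; cost 1
[col 4] PQ: children P:{G}, Q:{G} ∩→ {G}; cost 0
[col 4] OPQY: children OY:{A,G}, PQ:{G} ∩→ {G}; cost 0
per-site changes: [1, 2, 2, 2, 1]; total = 8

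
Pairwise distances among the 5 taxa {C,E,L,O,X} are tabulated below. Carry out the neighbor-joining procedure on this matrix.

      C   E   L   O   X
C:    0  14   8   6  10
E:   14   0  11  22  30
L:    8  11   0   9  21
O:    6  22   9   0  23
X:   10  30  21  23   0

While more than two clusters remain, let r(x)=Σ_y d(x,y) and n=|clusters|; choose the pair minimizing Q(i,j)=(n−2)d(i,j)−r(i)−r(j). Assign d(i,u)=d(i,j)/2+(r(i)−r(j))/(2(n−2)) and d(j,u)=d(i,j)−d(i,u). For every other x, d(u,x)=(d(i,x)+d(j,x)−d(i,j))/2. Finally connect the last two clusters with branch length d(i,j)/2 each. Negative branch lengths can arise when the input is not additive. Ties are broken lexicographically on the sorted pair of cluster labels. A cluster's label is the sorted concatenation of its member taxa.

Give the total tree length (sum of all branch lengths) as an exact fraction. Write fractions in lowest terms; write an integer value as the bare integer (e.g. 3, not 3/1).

277/8

1. join E+L (d=11, Q=-93) ⇒ EL; edges |E|=61/6, |L|=5/6
  updated: d(C,EL)=11/2, d(EL,O)=10, d(EL,X)=20
2. join C+X (d=10, Q=-109/2) ⇒ CX; edges |C|=-23/8, |X|=103/8
  updated: d(CX,EL)=31/4, d(CX,O)=19/2
3. join CX+EL (d=31/4, Q=-109/4) ⇒ CELX; edges |CX|=29/8, |EL|=33/8
  updated: d(CELX,O)=47/8
4. join CELX+O (d=47/8) ⇒ CELOX; edges |CELX|=47/16, |O|=47/16
final tree: (((C:-23/8,X:103/8):29/8,(E:61/6,L:5/6):33/8):47/16,O:47/16)
total length: 277/8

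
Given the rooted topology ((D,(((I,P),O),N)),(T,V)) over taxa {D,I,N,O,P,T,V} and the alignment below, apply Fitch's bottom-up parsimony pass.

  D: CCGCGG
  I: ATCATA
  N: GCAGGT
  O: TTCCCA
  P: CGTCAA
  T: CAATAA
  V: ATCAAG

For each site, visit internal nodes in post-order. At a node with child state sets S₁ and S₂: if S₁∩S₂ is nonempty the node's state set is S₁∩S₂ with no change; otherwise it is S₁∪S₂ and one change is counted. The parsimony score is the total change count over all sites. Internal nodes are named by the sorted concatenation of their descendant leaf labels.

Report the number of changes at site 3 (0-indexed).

4

[col 0] IP: children I:{A}, P:{C} ∪→ {A,C}; cost 1
[col 0] IOP: children IP:{A,C}, O:{T} ∪→ {A,C,T}; cost 1
[col 0] INOP: children IOP:{A,C,T}, N:{G} ∪→ {A,C,G,T}; cost 1
[col 0] DINOP: children D:{C}, INOP:{A,C,G,T} ∩→ {C}; cost 0
[col 0] TV: children T:{C}, V:{A} ∪→ {A,C}; cost 1
[col 0] DINOPTV: children DINOP:{C}, TV:{A,C} ∩→ {C}; cost 0
[col 1] IP: children I:{T}, P:{G} ∪→ {G,T}; cost 1
[col 1] IOP: children IP:{G,T}, O:{T} ∩→ {T}; cost 0
[col 1] INOP: children IOP:{T}, N:{C} ∪→ {C,T}; cost 1
[col 1] DINOP: children D:{C}, INOP:{C,T} ∩→ {C}; cost 0
[col 1] TV: children T:{A}, V:{T} ∪→ {A,T}; cost 1
[col 1] DINOPTV: children DINOP:{C}, TV:{A,T} ∪→ {A,C,T}; cost 1
[col 2] IP: children I:{C}, P:{T} ∪→ {C,T}; cost 1
[col 2] IOP: children IP:{C,T}, O:{C} ∩→ {C}; cost 0
[col 2] INOP: children IOP:{C}, N:{A} ∪→ {A,C}; cost 1
[col 2] DINOP: children D:{G}, INOP:{A,C} ∪→ {A,C,G}; cost 1
[col 2] TV: children T:{A}, V:{C} ∪→ {A,C}; cost 1
[col 2] DINOPTV: children DINOP:{A,C,G}, TV:{A,C} ∩→ {A,C}; cost 0
[col 3] IP: children I:{A}, P:{C} ∪→ {A,C}; cost 1
[col 3] IOP: children IP:{A,C}, O:{C} ∩→ {C}; cost 0
[col 3] INOP: children IOP:{C}, N:{G} ∪→ {C,G}; cost 1
[col 3] DINOP: children D:{C}, INOP:{C,G} ∩→ {C}; cost 0
[col 3] TV: children T:{T}, V:{A} ∪→ {A,T}; cost 1
[col 3] DINOPTV: children DINOP:{C}, TV:{A,T} ∪→ {A,C,T}; cost 1
[col 4] IP: children I:{T}, P:{A} ∪→ {A,T}; cost 1
[col 4] IOP: children IP:{A,T}, O:{C} ∪→ {A,C,T}; cost 1
[col 4] INOP: children IOP:{A,C,T}, N:{G} ∪→ {A,C,G,T}; cost 1
[col 4] DINOP: children D:{G}, INOP:{A,C,G,T} ∩→ {G}; cost 0
[col 4] TV: children T:{A}, V:{A} ∩→ {A}; cost 0
[col 4] DINOPTV: children DINOP:{G}, TV:{A} ∪→ {A,G}; cost 1
[col 5] IP: children I:{A}, P:{A} ∩→ {A}; cost 0
[col 5] IOP: children IP:{A}, O:{A} ∩→ {A}; cost 0
[col 5] INOP: children IOP:{A}, N:{T} ∪→ {A,T}; cost 1
[col 5] DINOP: children D:{G}, INOP:{A,T} ∪→ {A,G,T}; cost 1
[col 5] TV: children T:{A}, V:{G} ∪→ {A,G}; cost 1
[col 5] DINOPTV: children DINOP:{A,G,T}, TV:{A,G} ∩→ {A,G}; cost 0
per-site changes: [4, 4, 4, 4, 4, 3]; total = 23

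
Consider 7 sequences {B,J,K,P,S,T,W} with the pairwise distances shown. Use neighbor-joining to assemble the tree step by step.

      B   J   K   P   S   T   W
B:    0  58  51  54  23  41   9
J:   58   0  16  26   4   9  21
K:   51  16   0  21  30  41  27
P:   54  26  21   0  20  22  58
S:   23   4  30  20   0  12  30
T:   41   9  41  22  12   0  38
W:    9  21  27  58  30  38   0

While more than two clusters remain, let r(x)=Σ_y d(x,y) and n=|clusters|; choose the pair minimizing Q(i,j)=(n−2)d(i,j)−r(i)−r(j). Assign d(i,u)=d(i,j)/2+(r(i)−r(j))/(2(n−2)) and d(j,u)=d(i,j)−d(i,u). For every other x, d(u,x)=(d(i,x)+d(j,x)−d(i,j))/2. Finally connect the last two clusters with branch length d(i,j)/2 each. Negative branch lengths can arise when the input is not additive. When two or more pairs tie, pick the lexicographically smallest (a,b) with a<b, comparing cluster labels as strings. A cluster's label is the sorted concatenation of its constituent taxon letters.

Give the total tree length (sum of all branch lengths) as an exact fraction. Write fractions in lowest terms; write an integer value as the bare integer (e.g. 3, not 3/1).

step 1: merge (B,W) at d=9, Q=-374; branch lengths B→49/5, W→-4/5; new cluster BW
  updated: d(BW,J)=35, d(BW,K)=69/2, d(BW,P)=103/2, d(BW,S)=22, d(BW,T)=35
step 2: merge (K,P) at d=21, Q=-199; branch lengths K→43/4, P→41/4; new cluster KP
  updated: d(BW,KP)=65/2, d(J,KP)=21/2, d(KP,S)=29/2, d(KP,T)=21
step 3: merge (BW,S) at d=22, Q=-111; branch lengths BW→23, S→-1; new cluster BSW
  updated: d(BSW,J)=17/2, d(BSW,KP)=25/2, d(BSW,T)=25/2
step 4: merge (BSW,KP) at d=25/2, Q=-105/2; branch lengths BSW→29/8, KP→71/8; new cluster BKPSW
  updated: d(BKPSW,J)=13/4, d(BKPSW,T)=21/2
step 5: merge (BKPSW,J) at d=13/4, Q=-91/4; branch lengths BKPSW→19/8, J→7/8; new cluster BJKPSW
  updated: d(BJKPSW,T)=65/8
step 6: merge (BJKPSW,T) at d=65/8; branch lengths BJKPSW→65/16, T→65/16; new cluster BJKPSTW
final tree: (((((B:49/5,W:-4/5):23,S:-1):29/8,(K:43/4,P:41/4):71/8):19/8,J:7/8):65/16,T:65/16)
total length: 607/8

607/8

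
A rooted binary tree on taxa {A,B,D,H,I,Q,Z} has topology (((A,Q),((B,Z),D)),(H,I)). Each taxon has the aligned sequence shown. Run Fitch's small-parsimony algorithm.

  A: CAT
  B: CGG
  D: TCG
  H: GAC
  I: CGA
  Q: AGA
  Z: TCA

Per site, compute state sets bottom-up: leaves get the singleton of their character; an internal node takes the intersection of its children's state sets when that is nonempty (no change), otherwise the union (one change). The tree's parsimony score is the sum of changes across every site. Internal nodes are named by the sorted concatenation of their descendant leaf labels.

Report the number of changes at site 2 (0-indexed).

AQ@0: {C} ∪ {A} = {A,C} (union, +1)
BZ@0: {C} ∪ {T} = {C,T} (union, +1)
BDZ@0: {C,T} ∩ {T} = {T} (intersection, +0)
ABDQZ@0: {A,C} ∪ {T} = {A,C,T} (union, +1)
HI@0: {G} ∪ {C} = {C,G} (union, +1)
ABDHIQZ@0: {A,C,T} ∩ {C,G} = {C} (intersection, +0)
AQ@1: {A} ∪ {G} = {A,G} (union, +1)
BZ@1: {G} ∪ {C} = {C,G} (union, +1)
BDZ@1: {C,G} ∩ {C} = {C} (intersection, +0)
ABDQZ@1: {A,G} ∪ {C} = {A,C,G} (union, +1)
HI@1: {A} ∪ {G} = {A,G} (union, +1)
ABDHIQZ@1: {A,C,G} ∩ {A,G} = {A,G} (intersection, +0)
AQ@2: {T} ∪ {A} = {A,T} (union, +1)
BZ@2: {G} ∪ {A} = {A,G} (union, +1)
BDZ@2: {A,G} ∩ {G} = {G} (intersection, +0)
ABDQZ@2: {A,T} ∪ {G} = {A,G,T} (union, +1)
HI@2: {C} ∪ {A} = {A,C} (union, +1)
ABDHIQZ@2: {A,G,T} ∩ {A,C} = {A} (intersection, +0)
per-site changes: [4, 4, 4]; total = 12

4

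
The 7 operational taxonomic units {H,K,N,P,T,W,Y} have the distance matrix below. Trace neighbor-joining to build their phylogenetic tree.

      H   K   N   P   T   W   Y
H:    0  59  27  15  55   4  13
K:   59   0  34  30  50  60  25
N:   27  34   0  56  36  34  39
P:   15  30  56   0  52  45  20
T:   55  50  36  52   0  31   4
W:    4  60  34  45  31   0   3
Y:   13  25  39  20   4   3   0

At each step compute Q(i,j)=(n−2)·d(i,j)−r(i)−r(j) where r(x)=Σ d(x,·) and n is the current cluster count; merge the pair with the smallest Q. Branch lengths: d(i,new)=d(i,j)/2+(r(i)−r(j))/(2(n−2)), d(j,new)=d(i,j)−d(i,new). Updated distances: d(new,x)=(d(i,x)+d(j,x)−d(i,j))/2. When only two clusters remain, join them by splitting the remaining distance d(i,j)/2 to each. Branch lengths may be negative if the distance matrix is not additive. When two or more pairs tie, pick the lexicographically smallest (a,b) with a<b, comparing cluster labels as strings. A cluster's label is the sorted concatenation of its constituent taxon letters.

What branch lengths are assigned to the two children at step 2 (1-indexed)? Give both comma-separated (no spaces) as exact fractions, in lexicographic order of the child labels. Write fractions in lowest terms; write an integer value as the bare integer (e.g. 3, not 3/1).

step 1: merge (H,W) at d=4, Q=-330; branch lengths H→8/5, W→12/5; new cluster HW
  updated: d(HW,K)=115/2, d(HW,N)=57/2, d(HW,P)=28, d(HW,T)=41, d(HW,Y)=6
step 2: merge (K,P) at d=30, Q=-525/2; branch lengths K→261/16, P→219/16; new cluster KP
  updated: d(HW,KP)=111/4, d(KP,N)=30, d(KP,T)=36, d(KP,Y)=15/2
step 3: merge (T,Y) at d=4, Q=-323/2; branch lengths T→145/12, Y→-97/12; new cluster TY
  updated: d(HW,TY)=43/2, d(KP,TY)=79/4, d(N,TY)=71/2
step 4: merge (HW,N) at d=57/2, Q=-459/4; branch lengths HW→163/16, N→293/16; new cluster HNW
  updated: d(HNW,KP)=117/8, d(HNW,TY)=57/4
step 5: merge (HNW,KP) at d=117/8, Q=-389/8; branch lengths HNW→73/16, KP→161/16; new cluster HKNPW
  updated: d(HKNPW,TY)=155/16
step 6: merge (HKNPW,TY) at d=155/16; branch lengths HKNPW→155/32, TY→155/32; new cluster HKNPTWY
final tree: ((((H:8/5,W:12/5):163/16,N:293/16):73/16,(K:261/16,P:219/16):161/16):155/32,(T:145/12,Y:-97/12):155/32)
total length: 1453/16

261/16,219/16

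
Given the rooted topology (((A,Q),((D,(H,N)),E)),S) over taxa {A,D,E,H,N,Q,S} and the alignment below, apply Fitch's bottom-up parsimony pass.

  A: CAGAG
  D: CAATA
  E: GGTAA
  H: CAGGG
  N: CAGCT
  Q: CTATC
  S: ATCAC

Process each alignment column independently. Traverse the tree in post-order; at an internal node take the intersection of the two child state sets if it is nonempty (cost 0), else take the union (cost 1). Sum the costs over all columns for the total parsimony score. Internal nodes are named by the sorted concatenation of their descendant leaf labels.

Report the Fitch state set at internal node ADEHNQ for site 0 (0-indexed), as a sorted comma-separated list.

C

[col 0] AQ: children A:{C}, Q:{C} ∩→ {C}; cost 0
[col 0] HN: children H:{C}, N:{C} ∩→ {C}; cost 0
[col 0] DHN: children D:{C}, HN:{C} ∩→ {C}; cost 0
[col 0] DEHN: children DHN:{C}, E:{G} ∪→ {C,G}; cost 1
[col 0] ADEHNQ: children AQ:{C}, DEHN:{C,G} ∩→ {C}; cost 0
[col 0] ADEHNQS: children ADEHNQ:{C}, S:{A} ∪→ {A,C}; cost 1
[col 1] AQ: children A:{A}, Q:{T} ∪→ {A,T}; cost 1
[col 1] HN: children H:{A}, N:{A} ∩→ {A}; cost 0
[col 1] DHN: children D:{A}, HN:{A} ∩→ {A}; cost 0
[col 1] DEHN: children DHN:{A}, E:{G} ∪→ {A,G}; cost 1
[col 1] ADEHNQ: children AQ:{A,T}, DEHN:{A,G} ∩→ {A}; cost 0
[col 1] ADEHNQS: children ADEHNQ:{A}, S:{T} ∪→ {A,T}; cost 1
[col 2] AQ: children A:{G}, Q:{A} ∪→ {A,G}; cost 1
[col 2] HN: children H:{G}, N:{G} ∩→ {G}; cost 0
[col 2] DHN: children D:{A}, HN:{G} ∪→ {A,G}; cost 1
[col 2] DEHN: children DHN:{A,G}, E:{T} ∪→ {A,G,T}; cost 1
[col 2] ADEHNQ: children AQ:{A,G}, DEHN:{A,G,T} ∩→ {A,G}; cost 0
[col 2] ADEHNQS: children ADEHNQ:{A,G}, S:{C} ∪→ {A,C,G}; cost 1
[col 3] AQ: children A:{A}, Q:{T} ∪→ {A,T}; cost 1
[col 3] HN: children H:{G}, N:{C} ∪→ {C,G}; cost 1
[col 3] DHN: children D:{T}, HN:{C,G} ∪→ {C,G,T}; cost 1
[col 3] DEHN: children DHN:{C,G,T}, E:{A} ∪→ {A,C,G,T}; cost 1
[col 3] ADEHNQ: children AQ:{A,T}, DEHN:{A,C,G,T} ∩→ {A,T}; cost 0
[col 3] ADEHNQS: children ADEHNQ:{A,T}, S:{A} ∩→ {A}; cost 0
[col 4] AQ: children A:{G}, Q:{C} ∪→ {C,G}; cost 1
[col 4] HN: children H:{G}, N:{T} ∪→ {G,T}; cost 1
[col 4] DHN: children D:{A}, HN:{G,T} ∪→ {A,G,T}; cost 1
[col 4] DEHN: children DHN:{A,G,T}, E:{A} ∩→ {A}; cost 0
[col 4] ADEHNQ: children AQ:{C,G}, DEHN:{A} ∪→ {A,C,G}; cost 1
[col 4] ADEHNQS: children ADEHNQ:{A,C,G}, S:{C} ∩→ {C}; cost 0
per-site changes: [2, 3, 4, 4, 4]; total = 17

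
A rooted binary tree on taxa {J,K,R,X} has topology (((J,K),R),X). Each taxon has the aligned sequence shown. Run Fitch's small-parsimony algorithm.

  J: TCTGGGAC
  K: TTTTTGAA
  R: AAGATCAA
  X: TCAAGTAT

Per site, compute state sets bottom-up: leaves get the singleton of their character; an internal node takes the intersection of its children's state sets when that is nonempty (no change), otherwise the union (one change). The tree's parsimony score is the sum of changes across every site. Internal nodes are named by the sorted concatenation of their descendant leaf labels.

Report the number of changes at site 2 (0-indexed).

[col 0] JK: children J:{T}, K:{T} ∩→ {T}; cost 0
[col 0] JKR: children JK:{T}, R:{A} ∪→ {A,T}; cost 1
[col 0] JKRX: children JKR:{A,T}, X:{T} ∩→ {T}; cost 0
[col 1] JK: children J:{C}, K:{T} ∪→ {C,T}; cost 1
[col 1] JKR: children JK:{C,T}, R:{A} ∪→ {A,C,T}; cost 1
[col 1] JKRX: children JKR:{A,C,T}, X:{C} ∩→ {C}; cost 0
[col 2] JK: children J:{T}, K:{T} ∩→ {T}; cost 0
[col 2] JKR: children JK:{T}, R:{G} ∪→ {G,T}; cost 1
[col 2] JKRX: children JKR:{G,T}, X:{A} ∪→ {A,G,T}; cost 1
[col 3] JK: children J:{G}, K:{T} ∪→ {G,T}; cost 1
[col 3] JKR: children JK:{G,T}, R:{A} ∪→ {A,G,T}; cost 1
[col 3] JKRX: children JKR:{A,G,T}, X:{A} ∩→ {A}; cost 0
[col 4] JK: children J:{G}, K:{T} ∪→ {G,T}; cost 1
[col 4] JKR: children JK:{G,T}, R:{T} ∩→ {T}; cost 0
[col 4] JKRX: children JKR:{T}, X:{G} ∪→ {G,T}; cost 1
[col 5] JK: children J:{G}, K:{G} ∩→ {G}; cost 0
[col 5] JKR: children JK:{G}, R:{C} ∪→ {C,G}; cost 1
[col 5] JKRX: children JKR:{C,G}, X:{T} ∪→ {C,G,T}; cost 1
[col 6] JK: children J:{A}, K:{A} ∩→ {A}; cost 0
[col 6] JKR: children JK:{A}, R:{A} ∩→ {A}; cost 0
[col 6] JKRX: children JKR:{A}, X:{A} ∩→ {A}; cost 0
[col 7] JK: children J:{C}, K:{A} ∪→ {A,C}; cost 1
[col 7] JKR: children JK:{A,C}, R:{A} ∩→ {A}; cost 0
[col 7] JKRX: children JKR:{A}, X:{T} ∪→ {A,T}; cost 1
per-site changes: [1, 2, 2, 2, 2, 2, 0, 2]; total = 13

2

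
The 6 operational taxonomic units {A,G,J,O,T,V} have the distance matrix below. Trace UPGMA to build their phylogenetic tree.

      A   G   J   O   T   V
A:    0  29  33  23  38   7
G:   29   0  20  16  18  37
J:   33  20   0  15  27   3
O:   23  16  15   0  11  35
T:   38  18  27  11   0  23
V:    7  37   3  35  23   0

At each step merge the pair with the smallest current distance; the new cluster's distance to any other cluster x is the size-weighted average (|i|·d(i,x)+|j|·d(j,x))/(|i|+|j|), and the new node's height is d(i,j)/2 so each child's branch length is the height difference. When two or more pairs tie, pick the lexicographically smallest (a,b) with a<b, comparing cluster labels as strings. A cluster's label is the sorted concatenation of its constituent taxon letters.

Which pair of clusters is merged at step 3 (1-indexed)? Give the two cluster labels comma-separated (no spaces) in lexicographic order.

G,OT

iteration 1: select J,V (d=3); attach at lengths (3/2, 3/2); label the merged cluster JV
  updated: d(A,JV)=20, d(G,JV)=57/2, d(JV,O)=25, d(JV,T)=25
iteration 2: select O,T (d=11); attach at lengths (11/2, 11/2); label the merged cluster OT
  updated: d(A,OT)=61/2, d(G,OT)=17, d(JV,OT)=25
iteration 3: select G,OT (d=17); attach at lengths (17/2, 3); label the merged cluster GOT
  updated: d(A,GOT)=30, d(GOT,JV)=157/6
iteration 4: select A,JV (d=20); attach at lengths (10, 17/2); label the merged cluster AJV
  updated: d(AJV,GOT)=247/9
iteration 5: select AJV,GOT (d=247/9); attach at lengths (67/18, 47/9); label the merged cluster AGJOTV
final tree: ((A:10,(J:3/2,V:3/2):17/2):67/18,(G:17/2,(O:11/2,T:11/2):3):47/9)
total length: 953/18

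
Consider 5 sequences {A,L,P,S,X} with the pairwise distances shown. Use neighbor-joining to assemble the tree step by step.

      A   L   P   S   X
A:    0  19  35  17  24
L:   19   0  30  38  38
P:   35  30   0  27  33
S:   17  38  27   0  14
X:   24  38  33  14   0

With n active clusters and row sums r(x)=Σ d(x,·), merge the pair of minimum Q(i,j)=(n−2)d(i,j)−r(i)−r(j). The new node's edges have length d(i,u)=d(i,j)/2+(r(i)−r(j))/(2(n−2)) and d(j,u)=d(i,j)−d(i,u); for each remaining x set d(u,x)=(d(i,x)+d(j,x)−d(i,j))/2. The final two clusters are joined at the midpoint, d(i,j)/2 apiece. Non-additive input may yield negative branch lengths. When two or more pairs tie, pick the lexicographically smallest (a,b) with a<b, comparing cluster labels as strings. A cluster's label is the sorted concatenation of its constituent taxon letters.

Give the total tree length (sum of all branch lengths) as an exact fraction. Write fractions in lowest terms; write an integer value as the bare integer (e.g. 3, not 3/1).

499/8

1. join A+L (d=19, Q=-163) ⇒ AL; edges |A|=9/2, |L|=29/2
  updated: d(AL,P)=23, d(AL,S)=18, d(AL,X)=43/2
2. join AL+P (d=23, Q=-199/2) ⇒ ALP; edges |AL|=51/8, |P|=133/8
  updated: d(ALP,S)=11, d(ALP,X)=63/4
3. join ALP+S (d=11, Q=-163/4) ⇒ ALPS; edges |ALP|=51/8, |S|=37/8
  updated: d(ALPS,X)=75/8
4. join ALPS+X (d=75/8) ⇒ ALPSX; edges |ALPS|=75/16, |X|=75/16
final tree: ((((A:9/2,L:29/2):51/8,P:133/8):51/8,S:37/8):75/16,X:75/16)
total length: 499/8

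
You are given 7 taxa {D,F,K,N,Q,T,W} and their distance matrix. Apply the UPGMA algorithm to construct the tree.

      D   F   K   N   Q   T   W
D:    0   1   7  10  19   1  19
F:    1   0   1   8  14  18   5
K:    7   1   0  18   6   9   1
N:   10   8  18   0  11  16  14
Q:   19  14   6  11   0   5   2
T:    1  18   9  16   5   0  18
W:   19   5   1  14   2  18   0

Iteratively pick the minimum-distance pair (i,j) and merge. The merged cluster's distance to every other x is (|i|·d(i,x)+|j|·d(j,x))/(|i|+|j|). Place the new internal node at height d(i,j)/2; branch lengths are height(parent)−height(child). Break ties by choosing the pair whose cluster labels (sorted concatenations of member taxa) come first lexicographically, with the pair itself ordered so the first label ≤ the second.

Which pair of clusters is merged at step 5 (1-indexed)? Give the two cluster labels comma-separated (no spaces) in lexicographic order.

1. join D+F (d=1) ⇒ DF; edges |D|=1/2, |F|=1/2
  updated: d(DF,K)=4, d(DF,N)=9, d(DF,Q)=33/2, d(DF,T)=19/2, d(DF,W)=12
2. join K+W (d=1) ⇒ KW; edges |K|=1/2, |W|=1/2
  updated: d(DF,KW)=8, d(KW,N)=16, d(KW,Q)=4, d(KW,T)=27/2
3. join KW+Q (d=4) ⇒ KQW; edges |KW|=3/2, |Q|=2
  updated: d(DF,KQW)=65/6, d(KQW,N)=43/3, d(KQW,T)=32/3
4. join DF+N (d=9) ⇒ DFN; edges |DF|=4, |N|=9/2
  updated: d(DFN,KQW)=12, d(DFN,T)=35/3
5. join KQW+T (d=32/3) ⇒ KQTW; edges |KQW|=10/3, |T|=16/3
  updated: d(DFN,KQTW)=143/12
6. join DFN+KQTW (d=143/12) ⇒ DFKNQTW; edges |DFN|=35/24, |KQTW|=5/8
final tree: (((D:1/2,F:1/2):4,N:9/2):35/24,(((K:1/2,W:1/2):3/2,Q:2):10/3,T:16/3):5/8)
total length: 99/4

KQW,T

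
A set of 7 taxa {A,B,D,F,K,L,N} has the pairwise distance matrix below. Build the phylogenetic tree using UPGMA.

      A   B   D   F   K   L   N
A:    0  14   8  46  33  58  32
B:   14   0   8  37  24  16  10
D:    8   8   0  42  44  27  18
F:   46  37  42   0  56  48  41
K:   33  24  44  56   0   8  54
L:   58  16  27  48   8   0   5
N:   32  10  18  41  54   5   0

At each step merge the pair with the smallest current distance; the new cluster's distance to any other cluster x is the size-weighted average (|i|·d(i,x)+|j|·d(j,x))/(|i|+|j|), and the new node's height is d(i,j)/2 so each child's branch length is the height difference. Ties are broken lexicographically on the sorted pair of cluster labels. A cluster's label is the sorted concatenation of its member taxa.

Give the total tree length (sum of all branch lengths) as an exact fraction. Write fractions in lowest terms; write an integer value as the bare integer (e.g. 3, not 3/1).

5203/60

1. join L+N (d=5) ⇒ LN; edges |L|=5/2, |N|=5/2
  updated: d(A,LN)=45, d(B,LN)=13, d(D,LN)=45/2, d(F,LN)=89/2, d(K,LN)=31
2. join A+D (d=8) ⇒ AD; edges |A|=4, |D|=4
  updated: d(AD,B)=11, d(AD,F)=44, d(AD,K)=77/2, d(AD,LN)=135/4
3. join AD+B (d=11) ⇒ ABD; edges |AD|=3/2, |B|=11/2
  updated: d(ABD,F)=125/3, d(ABD,K)=101/3, d(ABD,LN)=161/6
4. join ABD+LN (d=161/6) ⇒ ABDLN; edges |ABD|=95/12, |LN|=131/12
  updated: d(ABDLN,F)=214/5, d(ABDLN,K)=163/5
5. join ABDLN+K (d=163/5) ⇒ ABDKLN; edges |ABDLN|=173/60, |K|=163/10
  updated: d(ABDKLN,F)=45
6. join ABDKLN+F (d=45) ⇒ ABDFKLN; edges |ABDKLN|=31/5, |F|=45/2
final tree: (((((A:4,D:4):3/2,B:11/2):95/12,(L:5/2,N:5/2):131/12):173/60,K:163/10):31/5,F:45/2)
total length: 5203/60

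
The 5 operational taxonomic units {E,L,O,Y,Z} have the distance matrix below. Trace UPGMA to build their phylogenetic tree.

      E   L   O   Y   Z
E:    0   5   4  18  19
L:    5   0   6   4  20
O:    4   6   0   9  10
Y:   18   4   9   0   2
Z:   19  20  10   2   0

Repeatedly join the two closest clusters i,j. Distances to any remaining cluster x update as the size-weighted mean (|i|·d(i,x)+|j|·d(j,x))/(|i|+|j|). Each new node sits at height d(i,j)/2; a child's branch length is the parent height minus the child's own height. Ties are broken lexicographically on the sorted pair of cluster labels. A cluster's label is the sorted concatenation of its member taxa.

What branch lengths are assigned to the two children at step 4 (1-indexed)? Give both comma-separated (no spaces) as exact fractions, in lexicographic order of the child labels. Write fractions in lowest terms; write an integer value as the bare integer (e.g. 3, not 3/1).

47/12,17/3

iteration 1: select Y,Z (d=2); attach at lengths (1, 1); label the merged cluster YZ
  updated: d(E,YZ)=37/2, d(L,YZ)=12, d(O,YZ)=19/2
iteration 2: select E,O (d=4); attach at lengths (2, 2); label the merged cluster EO
  updated: d(EO,L)=11/2, d(EO,YZ)=14
iteration 3: select EO,L (d=11/2); attach at lengths (3/4, 11/4); label the merged cluster ELO
  updated: d(ELO,YZ)=40/3
iteration 4: select ELO,YZ (d=40/3); attach at lengths (47/12, 17/3); label the merged cluster ELOYZ
final tree: (((E:2,O:2):3/4,L:11/4):47/12,(Y:1,Z:1):17/3)
total length: 229/12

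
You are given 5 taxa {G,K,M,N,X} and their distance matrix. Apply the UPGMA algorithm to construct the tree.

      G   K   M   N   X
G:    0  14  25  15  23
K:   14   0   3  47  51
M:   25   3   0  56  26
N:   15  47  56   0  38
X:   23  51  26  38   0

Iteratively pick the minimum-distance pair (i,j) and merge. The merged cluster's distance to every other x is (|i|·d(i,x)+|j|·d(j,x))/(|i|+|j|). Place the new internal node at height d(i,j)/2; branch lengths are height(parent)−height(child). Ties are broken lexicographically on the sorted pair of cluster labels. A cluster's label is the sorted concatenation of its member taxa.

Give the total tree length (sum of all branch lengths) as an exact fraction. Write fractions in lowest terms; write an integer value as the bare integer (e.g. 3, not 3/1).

243/4

1. join K+M (d=3) ⇒ KM; edges |K|=3/2, |M|=3/2
  updated: d(G,KM)=39/2, d(KM,N)=103/2, d(KM,X)=77/2
2. join G+N (d=15) ⇒ GN; edges |G|=15/2, |N|=15/2
  updated: d(GN,KM)=71/2, d(GN,X)=61/2
3. join GN+X (d=61/2) ⇒ GNX; edges |GN|=31/4, |X|=61/4
  updated: d(GNX,KM)=73/2
4. join GNX+KM (d=73/2) ⇒ GKMNX; edges |GNX|=3, |KM|=67/4
final tree: (((G:15/2,N:15/2):31/4,X:61/4):3,(K:3/2,M:3/2):67/4)
total length: 243/4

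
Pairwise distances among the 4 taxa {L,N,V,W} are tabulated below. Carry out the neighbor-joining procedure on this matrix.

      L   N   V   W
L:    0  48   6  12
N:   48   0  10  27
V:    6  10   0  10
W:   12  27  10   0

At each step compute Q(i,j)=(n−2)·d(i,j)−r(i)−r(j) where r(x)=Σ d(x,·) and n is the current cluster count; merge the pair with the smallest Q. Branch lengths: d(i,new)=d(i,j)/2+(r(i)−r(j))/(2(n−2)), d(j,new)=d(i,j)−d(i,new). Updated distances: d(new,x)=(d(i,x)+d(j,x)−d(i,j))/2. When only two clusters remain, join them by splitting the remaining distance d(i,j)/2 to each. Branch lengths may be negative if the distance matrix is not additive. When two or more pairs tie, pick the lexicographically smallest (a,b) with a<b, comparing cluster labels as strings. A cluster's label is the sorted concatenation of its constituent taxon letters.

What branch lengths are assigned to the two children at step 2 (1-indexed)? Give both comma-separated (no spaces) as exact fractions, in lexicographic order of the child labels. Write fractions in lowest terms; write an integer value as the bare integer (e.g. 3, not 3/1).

step 1: merge (L,W) at d=12, Q=-91; branch lengths L→41/4, W→7/4; new cluster LW
  updated: d(LW,N)=63/2, d(LW,V)=2
step 2: merge (LW,N) at d=63/2, Q=-87/2; branch lengths LW→47/4, N→79/4; new cluster LNW
  updated: d(LNW,V)=-39/4
step 3: merge (LNW,V) at d=-39/4; branch lengths LNW→-39/8, V→-39/8; new cluster LNVW
final tree: (((L:41/4,W:7/4):47/4,N:79/4):-39/8,V:-39/8)
total length: 135/4

47/4,79/4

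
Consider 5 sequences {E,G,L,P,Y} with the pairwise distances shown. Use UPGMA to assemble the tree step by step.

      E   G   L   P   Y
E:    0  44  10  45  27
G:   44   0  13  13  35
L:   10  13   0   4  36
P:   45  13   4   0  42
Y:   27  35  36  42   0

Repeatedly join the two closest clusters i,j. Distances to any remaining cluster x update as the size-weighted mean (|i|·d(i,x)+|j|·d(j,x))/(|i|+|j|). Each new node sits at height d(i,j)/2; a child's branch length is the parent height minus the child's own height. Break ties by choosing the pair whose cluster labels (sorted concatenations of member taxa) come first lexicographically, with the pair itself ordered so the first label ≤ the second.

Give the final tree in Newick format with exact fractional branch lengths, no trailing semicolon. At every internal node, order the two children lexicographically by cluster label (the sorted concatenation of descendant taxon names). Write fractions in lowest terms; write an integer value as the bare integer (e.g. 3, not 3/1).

step 1: merge (L,P) at d=4; branch lengths L→2, P→2; new cluster LP
  updated: d(E,LP)=55/2, d(G,LP)=13, d(LP,Y)=39
step 2: merge (G,LP) at d=13; branch lengths G→13/2, LP→9/2; new cluster GLP
  updated: d(E,GLP)=33, d(GLP,Y)=113/3
step 3: merge (E,Y) at d=27; branch lengths E→27/2, Y→27/2; new cluster EY
  updated: d(EY,GLP)=106/3
step 4: merge (EY,GLP) at d=106/3; branch lengths EY→25/6, GLP→67/6; new cluster EGLPY
final tree: ((E:27/2,Y:27/2):25/6,(G:13/2,(L:2,P:2):9/2):67/6)
total length: 172/3

((E:27/2,Y:27/2):25/6,(G:13/2,(L:2,P:2):9/2):67/6)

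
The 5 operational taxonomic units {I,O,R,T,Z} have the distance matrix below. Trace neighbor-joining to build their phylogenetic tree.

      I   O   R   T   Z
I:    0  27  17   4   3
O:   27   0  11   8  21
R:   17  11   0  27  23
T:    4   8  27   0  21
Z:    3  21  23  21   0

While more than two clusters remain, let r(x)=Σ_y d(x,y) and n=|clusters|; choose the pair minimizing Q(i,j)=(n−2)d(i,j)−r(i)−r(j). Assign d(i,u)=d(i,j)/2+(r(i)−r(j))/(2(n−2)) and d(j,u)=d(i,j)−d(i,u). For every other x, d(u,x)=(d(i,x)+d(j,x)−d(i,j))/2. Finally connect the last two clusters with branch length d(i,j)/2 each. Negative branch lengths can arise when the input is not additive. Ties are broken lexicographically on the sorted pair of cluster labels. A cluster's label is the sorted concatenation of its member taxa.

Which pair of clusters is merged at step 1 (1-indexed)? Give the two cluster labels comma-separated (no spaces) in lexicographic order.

1. join O+R (d=11, Q=-112) ⇒ OR; edges |O|=11/3, |R|=22/3
  updated: d(I,OR)=33/2, d(OR,T)=12, d(OR,Z)=33/2
2. join I+Z (d=3, Q=-58) ⇒ IZ; edges |I|=-11/4, |Z|=23/4
  updated: d(IZ,OR)=15, d(IZ,T)=11
3. join IZ+OR (d=15, Q=-38) ⇒ IORZ; edges |IZ|=7, |OR|=8
  updated: d(IORZ,T)=4
4. join IORZ+T (d=4) ⇒ IORTZ; edges |IORZ|=2, |T|=2
final tree: (((I:-11/4,Z:23/4):7,(O:11/3,R:22/3):8):2,T:2)
total length: 33

O,R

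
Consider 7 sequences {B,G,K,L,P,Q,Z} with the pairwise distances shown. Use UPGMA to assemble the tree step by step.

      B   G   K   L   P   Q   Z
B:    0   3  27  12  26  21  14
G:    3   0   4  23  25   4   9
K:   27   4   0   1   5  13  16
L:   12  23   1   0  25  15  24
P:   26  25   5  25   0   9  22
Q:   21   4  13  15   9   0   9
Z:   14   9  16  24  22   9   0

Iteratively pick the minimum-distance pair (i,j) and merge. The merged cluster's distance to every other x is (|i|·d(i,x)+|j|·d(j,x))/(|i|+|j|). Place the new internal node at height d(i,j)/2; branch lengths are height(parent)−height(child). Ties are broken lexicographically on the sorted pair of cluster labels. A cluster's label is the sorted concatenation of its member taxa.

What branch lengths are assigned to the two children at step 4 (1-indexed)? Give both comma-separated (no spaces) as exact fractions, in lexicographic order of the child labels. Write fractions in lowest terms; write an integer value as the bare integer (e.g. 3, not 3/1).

17/4,23/4

iteration 1: select K,L (d=1); attach at lengths (1/2, 1/2); label the merged cluster KL
  updated: d(B,KL)=39/2, d(G,KL)=27/2, d(KL,P)=15, d(KL,Q)=14, d(KL,Z)=20
iteration 2: select B,G (d=3); attach at lengths (3/2, 3/2); label the merged cluster BG
  updated: d(BG,KL)=33/2, d(BG,P)=51/2, d(BG,Q)=25/2, d(BG,Z)=23/2
iteration 3: select P,Q (d=9); attach at lengths (9/2, 9/2); label the merged cluster PQ
  updated: d(BG,PQ)=19, d(KL,PQ)=29/2, d(PQ,Z)=31/2
iteration 4: select BG,Z (d=23/2); attach at lengths (17/4, 23/4); label the merged cluster BGZ
  updated: d(BGZ,KL)=53/3, d(BGZ,PQ)=107/6
iteration 5: select KL,PQ (d=29/2); attach at lengths (27/4, 11/4); label the merged cluster KLPQ
  updated: d(BGZ,KLPQ)=71/4
iteration 6: select BGZ,KLPQ (d=71/4); attach at lengths (25/8, 13/8); label the merged cluster BGKLPQZ
final tree: (((B:3/2,G:3/2):17/4,Z:23/4):25/8,((K:1/2,L:1/2):27/4,(P:9/2,Q:9/2):11/4):13/8)
total length: 149/4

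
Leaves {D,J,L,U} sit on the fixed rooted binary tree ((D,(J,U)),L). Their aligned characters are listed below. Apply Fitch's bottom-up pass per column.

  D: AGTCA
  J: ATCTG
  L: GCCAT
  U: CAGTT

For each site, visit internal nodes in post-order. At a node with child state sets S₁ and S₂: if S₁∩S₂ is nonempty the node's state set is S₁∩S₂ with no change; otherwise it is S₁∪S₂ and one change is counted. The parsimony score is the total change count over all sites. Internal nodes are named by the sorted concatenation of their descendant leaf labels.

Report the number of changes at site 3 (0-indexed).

2

site 0, node JU: J={A} ∪ U={C} → {A,C} (+1)
site 0, node DJU: D={A} ∩ JU={A,C} → {A} (+0)
site 0, node DJLU: DJU={A} ∪ L={G} → {A,G} (+1)
site 1, node JU: J={T} ∪ U={A} → {A,T} (+1)
site 1, node DJU: D={G} ∪ JU={A,T} → {A,G,T} (+1)
site 1, node DJLU: DJU={A,G,T} ∪ L={C} → {A,C,G,T} (+1)
site 2, node JU: J={C} ∪ U={G} → {C,G} (+1)
site 2, node DJU: D={T} ∪ JU={C,G} → {C,G,T} (+1)
site 2, node DJLU: DJU={C,G,T} ∩ L={C} → {C} (+0)
site 3, node JU: J={T} ∩ U={T} → {T} (+0)
site 3, node DJU: D={C} ∪ JU={T} → {C,T} (+1)
site 3, node DJLU: DJU={C,T} ∪ L={A} → {A,C,T} (+1)
site 4, node JU: J={G} ∪ U={T} → {G,T} (+1)
site 4, node DJU: D={A} ∪ JU={G,T} → {A,G,T} (+1)
site 4, node DJLU: DJU={A,G,T} ∩ L={T} → {T} (+0)
per-site changes: [2, 3, 2, 2, 2]; total = 11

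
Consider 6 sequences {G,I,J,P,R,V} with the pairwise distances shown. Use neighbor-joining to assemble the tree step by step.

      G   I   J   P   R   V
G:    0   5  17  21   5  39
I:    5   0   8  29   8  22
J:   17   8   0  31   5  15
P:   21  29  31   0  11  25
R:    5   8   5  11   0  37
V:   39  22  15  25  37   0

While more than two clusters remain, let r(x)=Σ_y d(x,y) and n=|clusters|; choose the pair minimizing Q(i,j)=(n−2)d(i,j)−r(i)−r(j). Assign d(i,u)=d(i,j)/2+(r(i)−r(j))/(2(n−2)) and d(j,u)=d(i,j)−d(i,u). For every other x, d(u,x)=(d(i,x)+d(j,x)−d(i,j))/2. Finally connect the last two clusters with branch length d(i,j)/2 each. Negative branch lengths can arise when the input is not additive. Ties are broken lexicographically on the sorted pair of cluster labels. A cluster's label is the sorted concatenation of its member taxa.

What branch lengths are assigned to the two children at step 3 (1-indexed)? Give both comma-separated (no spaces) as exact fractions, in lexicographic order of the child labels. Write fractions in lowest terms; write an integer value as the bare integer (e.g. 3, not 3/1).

57/16,7/16

iteration 1: select P,V (d=25, Q=-155); attach at lengths (79/8, 121/8); label the merged cluster PV
  updated: d(G,PV)=35/2, d(I,PV)=13, d(J,PV)=21/2, d(PV,R)=23/2
iteration 2: select G,I (d=5, Q=-127/2); attach at lengths (17/4, 3/4); label the merged cluster GI
  updated: d(GI,J)=10, d(GI,PV)=51/4, d(GI,R)=4
iteration 3: select GI,R (d=4, Q=-157/4); attach at lengths (57/16, 7/16); label the merged cluster GIR
  updated: d(GIR,J)=11/2, d(GIR,PV)=81/8
iteration 4: select GIR,J (d=11/2, Q=-209/8); attach at lengths (41/16, 47/16); label the merged cluster GIJR
  updated: d(GIJR,PV)=121/16
iteration 5: select GIJR,PV (d=121/16); attach at lengths (121/32, 121/32); label the merged cluster GIJPRV
final tree: ((((G:17/4,I:3/4):57/16,R:7/16):41/16,J:47/16):121/32,(P:79/8,V:121/8):121/32)
total length: 753/16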